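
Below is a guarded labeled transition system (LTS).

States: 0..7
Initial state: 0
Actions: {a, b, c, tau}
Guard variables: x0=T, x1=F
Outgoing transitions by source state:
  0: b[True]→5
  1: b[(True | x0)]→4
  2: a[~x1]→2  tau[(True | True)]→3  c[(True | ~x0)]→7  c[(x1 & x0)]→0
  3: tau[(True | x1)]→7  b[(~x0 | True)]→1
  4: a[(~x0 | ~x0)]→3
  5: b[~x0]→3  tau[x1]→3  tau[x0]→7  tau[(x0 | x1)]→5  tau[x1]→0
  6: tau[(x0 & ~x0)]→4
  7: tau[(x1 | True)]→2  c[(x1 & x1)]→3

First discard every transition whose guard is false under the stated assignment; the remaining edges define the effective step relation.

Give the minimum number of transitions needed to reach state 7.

Breadth-first toward 7:
  depth 0: {0}
  depth 1: {5}
  depth 2: {7}
first hit 7 at d=2 via b·tau

Answer: 2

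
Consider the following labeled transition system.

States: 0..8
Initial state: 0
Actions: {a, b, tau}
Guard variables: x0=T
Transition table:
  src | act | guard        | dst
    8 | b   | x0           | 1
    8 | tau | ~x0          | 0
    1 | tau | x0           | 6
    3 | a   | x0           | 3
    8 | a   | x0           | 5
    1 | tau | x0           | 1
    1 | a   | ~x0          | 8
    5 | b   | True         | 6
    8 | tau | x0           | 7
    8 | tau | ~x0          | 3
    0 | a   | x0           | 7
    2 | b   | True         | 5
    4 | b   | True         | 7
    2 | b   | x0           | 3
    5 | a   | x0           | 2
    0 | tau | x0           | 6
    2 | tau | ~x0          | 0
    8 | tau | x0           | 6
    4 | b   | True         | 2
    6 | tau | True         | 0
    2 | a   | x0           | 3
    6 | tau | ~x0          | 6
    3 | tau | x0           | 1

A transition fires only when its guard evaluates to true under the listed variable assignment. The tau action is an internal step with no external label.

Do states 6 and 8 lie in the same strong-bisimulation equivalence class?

Answer: NOT BISIMILAR

Working:
Bisimulation quotient by refinement:
  round 0: {{0,1,2,3,4,5,6,7,8}}
  round 1: {{0,3},{1,6},{2,5},{4},{7},{8}}
  round 2: {{0},{1},{2},{3},{4},{5},{6},{7},{8}}
9 equivalence class(es) (converged in 3)
[6]={6}  [8]={8}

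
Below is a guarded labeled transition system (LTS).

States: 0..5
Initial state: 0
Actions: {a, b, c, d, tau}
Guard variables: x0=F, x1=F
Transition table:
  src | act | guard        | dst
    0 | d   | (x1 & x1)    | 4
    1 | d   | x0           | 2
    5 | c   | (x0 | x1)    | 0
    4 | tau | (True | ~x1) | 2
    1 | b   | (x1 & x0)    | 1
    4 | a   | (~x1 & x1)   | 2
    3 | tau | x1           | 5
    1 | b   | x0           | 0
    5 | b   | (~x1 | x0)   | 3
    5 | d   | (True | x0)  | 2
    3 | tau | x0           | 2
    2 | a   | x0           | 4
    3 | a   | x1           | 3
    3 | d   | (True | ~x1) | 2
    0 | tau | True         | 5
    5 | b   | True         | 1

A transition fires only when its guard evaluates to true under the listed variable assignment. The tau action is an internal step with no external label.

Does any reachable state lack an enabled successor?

R = {0,1,2,3,5}
  0: tau→5  [1 exit(s)]
  1: ∅  [no exit]
  2: ∅  [no exit]
  3: d→2  [1 exit(s)]
  5: b→1  b→3  d→2  [3 exit(s)]
trace reaching 1: tau·b

Answer: DEADLOCK at state 1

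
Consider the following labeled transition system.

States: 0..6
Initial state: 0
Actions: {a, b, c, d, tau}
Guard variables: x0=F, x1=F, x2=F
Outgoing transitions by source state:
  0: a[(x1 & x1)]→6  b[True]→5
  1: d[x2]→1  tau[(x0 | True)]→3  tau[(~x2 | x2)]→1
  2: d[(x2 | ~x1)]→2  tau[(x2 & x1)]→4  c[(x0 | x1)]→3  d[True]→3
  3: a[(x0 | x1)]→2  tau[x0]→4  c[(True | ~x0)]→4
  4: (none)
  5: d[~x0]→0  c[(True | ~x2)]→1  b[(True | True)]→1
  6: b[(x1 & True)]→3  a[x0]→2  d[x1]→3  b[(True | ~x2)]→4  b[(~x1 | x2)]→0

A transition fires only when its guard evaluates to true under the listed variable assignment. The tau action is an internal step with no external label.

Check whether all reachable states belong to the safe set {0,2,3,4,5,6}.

Safe = {0,2,3,4,5,6}
Reachable = {0,1,3,4,5}
  0: ✓
  1: outside
  3: ✓
  4: ✓
  5: ✓
reach 1 via b·c — violates

Answer: INVARIANT VIOLATED at state 1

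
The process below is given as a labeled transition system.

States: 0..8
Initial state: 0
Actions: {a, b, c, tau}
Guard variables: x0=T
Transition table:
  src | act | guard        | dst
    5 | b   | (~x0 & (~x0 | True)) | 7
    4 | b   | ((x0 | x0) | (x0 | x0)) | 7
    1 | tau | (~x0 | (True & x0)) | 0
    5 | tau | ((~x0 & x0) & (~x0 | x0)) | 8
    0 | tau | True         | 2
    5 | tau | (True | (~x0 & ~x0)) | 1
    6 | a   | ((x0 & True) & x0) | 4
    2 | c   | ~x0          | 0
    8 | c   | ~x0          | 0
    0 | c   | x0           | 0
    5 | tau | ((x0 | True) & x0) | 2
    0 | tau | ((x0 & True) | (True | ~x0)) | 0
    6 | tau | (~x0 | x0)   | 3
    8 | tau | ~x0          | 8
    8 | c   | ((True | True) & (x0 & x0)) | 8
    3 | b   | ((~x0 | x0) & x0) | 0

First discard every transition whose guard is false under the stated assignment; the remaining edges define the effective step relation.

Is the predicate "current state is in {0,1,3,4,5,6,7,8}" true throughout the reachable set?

Allowed set {0,1,3,4,5,6,7,8}
Reach set: {0,2}
  0: ✓
  2: ✗ unsafe
counterexample path to 2: tau

Answer: INVARIANT VIOLATED at state 2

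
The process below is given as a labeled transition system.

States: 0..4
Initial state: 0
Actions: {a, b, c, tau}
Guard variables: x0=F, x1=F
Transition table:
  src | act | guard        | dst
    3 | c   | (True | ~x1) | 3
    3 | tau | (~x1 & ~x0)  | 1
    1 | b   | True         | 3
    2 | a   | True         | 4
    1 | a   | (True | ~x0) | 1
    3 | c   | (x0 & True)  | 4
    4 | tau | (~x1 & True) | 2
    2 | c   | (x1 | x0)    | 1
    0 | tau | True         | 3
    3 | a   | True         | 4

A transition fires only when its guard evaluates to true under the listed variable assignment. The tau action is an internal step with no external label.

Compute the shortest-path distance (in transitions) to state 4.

Answer: 2

Working:
Breadth-first toward 4:
  Layer 0: {0}
  Layer 1: {3}
  Layer 2: {1,4}
depth(4)=2, e.g. tau·a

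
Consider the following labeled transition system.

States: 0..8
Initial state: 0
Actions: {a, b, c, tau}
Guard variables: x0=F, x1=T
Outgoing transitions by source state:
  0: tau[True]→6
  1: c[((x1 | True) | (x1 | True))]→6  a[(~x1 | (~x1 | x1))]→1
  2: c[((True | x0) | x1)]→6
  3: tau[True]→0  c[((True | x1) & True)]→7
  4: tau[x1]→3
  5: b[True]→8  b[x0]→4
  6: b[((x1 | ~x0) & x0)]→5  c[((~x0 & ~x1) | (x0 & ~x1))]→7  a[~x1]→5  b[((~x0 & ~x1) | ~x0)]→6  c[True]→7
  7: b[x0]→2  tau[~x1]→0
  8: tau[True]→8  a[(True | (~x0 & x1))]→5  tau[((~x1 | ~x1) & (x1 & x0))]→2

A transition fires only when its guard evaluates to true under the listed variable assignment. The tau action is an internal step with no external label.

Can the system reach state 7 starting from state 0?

After dropping false guards: 12 live edges.
Layer 0: {0}
Layer 1: {6}  total {0,6}
Layer 2: {7}  total {0,6,7}
R = {0,6,7}
Path to 7: tau·c

Answer: REACHABLE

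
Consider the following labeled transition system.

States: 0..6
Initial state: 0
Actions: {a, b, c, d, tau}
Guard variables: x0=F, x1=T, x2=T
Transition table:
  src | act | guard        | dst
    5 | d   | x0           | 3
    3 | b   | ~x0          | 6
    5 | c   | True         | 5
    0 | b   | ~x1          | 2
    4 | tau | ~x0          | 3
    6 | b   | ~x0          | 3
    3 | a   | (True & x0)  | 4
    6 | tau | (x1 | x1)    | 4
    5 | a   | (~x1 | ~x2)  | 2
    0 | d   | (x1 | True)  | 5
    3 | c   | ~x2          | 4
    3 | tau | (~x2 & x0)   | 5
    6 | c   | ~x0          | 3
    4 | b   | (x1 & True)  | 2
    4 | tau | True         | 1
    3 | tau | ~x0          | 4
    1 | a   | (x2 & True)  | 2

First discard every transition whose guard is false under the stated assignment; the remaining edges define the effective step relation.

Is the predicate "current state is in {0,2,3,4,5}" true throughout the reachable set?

Safe = {0,2,3,4,5}
Reachable = {0,5}
  0: ok
  5: ok

Answer: INVARIANT HOLDS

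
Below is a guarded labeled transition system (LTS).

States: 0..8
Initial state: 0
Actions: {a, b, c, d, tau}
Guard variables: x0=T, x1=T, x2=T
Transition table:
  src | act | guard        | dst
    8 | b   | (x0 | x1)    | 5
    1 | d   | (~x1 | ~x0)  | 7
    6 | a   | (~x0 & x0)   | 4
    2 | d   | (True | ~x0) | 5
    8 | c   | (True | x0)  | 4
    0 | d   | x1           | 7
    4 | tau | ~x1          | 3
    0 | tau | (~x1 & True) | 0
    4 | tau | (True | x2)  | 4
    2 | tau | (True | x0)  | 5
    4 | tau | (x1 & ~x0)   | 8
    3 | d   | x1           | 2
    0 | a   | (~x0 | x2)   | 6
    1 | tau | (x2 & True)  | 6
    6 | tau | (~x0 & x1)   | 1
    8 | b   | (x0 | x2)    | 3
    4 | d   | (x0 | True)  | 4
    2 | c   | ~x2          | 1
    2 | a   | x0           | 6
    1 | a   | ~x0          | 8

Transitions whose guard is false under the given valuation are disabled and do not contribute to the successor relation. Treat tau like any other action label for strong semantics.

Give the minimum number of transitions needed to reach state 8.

Answer: UNREACHABLE

Working:
Breadth-first toward 8:
  Layer 0: {0}
  Layer 1: {6,7}
8 never appears.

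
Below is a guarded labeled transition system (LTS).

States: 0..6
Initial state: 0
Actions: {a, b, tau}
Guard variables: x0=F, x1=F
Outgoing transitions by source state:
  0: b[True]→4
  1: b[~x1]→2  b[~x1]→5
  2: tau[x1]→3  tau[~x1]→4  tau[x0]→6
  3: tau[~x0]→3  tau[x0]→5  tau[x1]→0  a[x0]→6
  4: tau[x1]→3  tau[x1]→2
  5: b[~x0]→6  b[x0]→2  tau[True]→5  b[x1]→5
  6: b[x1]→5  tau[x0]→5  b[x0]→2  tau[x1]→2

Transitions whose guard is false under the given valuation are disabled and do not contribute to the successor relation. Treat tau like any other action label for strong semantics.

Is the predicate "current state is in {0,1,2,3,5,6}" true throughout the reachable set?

Answer: INVARIANT VIOLATED at state 4

Trace:
Safe = {0,1,2,3,5,6}
Reach set: {0,4}
  0: safe
  4: outside
witness against invariant: b → 4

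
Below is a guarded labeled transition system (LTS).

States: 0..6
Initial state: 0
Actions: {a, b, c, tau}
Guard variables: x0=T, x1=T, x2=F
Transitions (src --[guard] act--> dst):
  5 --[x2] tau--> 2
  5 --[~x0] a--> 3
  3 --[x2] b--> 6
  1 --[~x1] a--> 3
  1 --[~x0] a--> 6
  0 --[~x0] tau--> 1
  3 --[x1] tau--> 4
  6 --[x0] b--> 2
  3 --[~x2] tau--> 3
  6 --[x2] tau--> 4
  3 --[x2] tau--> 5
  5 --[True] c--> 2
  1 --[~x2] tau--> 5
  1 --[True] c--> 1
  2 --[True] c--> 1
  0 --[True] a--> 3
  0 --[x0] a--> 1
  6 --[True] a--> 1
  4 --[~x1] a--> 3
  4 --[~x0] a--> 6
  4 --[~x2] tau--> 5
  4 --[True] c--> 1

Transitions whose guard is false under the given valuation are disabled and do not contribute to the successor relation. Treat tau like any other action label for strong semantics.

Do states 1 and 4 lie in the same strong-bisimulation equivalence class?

Answer: BISIMILAR

Working:
Compute ~ classes (split until stable):
  round 0: {{0,1,2,3,4,5,6}}
  round 1: {{0},{1,4},{2,5},{3},{6}}
  round 2: {{0},{1,4},{2},{3},{5},{6}}
6 equivalence class(es) (converged in 3)
class of 1: {1,4}; class of 4: {1,4}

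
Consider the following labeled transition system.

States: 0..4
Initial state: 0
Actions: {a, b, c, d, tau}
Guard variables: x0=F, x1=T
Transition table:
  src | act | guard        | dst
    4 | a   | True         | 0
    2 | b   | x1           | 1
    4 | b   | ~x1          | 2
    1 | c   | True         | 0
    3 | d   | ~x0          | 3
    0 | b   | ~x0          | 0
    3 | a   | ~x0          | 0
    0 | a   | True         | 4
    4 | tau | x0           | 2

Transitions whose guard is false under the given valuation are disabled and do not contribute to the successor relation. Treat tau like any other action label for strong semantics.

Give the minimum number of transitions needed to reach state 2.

Breadth-first toward 2:
  L0 = {0}
  L1 = {4}
2 never appears.

Answer: UNREACHABLE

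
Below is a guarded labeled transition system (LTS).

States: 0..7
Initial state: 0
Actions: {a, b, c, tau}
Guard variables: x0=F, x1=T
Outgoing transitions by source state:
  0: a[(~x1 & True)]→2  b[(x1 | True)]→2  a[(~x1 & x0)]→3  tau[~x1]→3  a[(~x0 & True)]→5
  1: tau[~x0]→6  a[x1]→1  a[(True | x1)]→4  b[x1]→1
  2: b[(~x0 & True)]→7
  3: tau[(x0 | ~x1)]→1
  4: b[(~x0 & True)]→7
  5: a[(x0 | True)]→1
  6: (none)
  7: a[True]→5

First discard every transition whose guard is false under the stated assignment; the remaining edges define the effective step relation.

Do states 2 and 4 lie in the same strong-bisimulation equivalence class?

Answer: BISIMILAR

Analysis:
Compute ~ classes (split until stable):
  round 0: {{0,1,2,3,4,5,6,7}}
  round 1: {{0},{1},{2,4},{3,6},{5,7}}
  round 2: {{0},{1},{2,4},{3,6},{5},{7}}
stable after 3 split(s): 6 block(s)
[2]={2,4}  [4]={2,4}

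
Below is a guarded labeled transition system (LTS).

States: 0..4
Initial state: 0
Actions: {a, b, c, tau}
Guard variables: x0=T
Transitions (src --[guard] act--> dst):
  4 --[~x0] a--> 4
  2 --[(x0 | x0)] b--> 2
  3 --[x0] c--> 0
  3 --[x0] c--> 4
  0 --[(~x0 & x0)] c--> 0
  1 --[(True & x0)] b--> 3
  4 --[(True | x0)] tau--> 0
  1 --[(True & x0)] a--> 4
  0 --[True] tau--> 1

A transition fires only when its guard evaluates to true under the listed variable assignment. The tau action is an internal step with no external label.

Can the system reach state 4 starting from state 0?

Answer: REACHABLE

Working:
After dropping false guards: 7 live edges.
Layer 0: {0}
Layer 1: {1}  total {0,1}
Layer 2: {3,4}  total {0,1,3,4}
Reach set: {0,1,3,4}
trace reaching 4: tau·a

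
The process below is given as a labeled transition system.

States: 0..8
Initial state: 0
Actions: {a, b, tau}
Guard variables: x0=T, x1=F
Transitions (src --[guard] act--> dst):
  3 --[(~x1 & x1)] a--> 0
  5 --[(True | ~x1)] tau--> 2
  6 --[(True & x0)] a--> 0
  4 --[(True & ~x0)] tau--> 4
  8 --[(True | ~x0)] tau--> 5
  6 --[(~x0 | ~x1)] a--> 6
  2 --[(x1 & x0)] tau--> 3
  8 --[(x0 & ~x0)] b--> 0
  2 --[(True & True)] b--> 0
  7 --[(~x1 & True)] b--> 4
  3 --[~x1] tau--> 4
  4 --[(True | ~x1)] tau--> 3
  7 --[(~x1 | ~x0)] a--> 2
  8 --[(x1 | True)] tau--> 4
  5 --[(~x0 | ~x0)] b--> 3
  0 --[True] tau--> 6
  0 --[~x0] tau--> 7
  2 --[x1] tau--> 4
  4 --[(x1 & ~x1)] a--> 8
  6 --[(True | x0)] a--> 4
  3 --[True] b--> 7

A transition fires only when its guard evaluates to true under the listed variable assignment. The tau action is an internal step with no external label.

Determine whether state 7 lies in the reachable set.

Guard filter leaves 13 enabled edge(s).
Layer 0: {0}
Layer 1: {6}  cumulative {0,6}
Layer 2: {4}  cumulative {0,4,6}
Layer 3: {3}  cumulative {0,3,4,6}
Layer 4: {7}  cumulative {0,3,4,6,7}
Layer 5: {2}  cumulative {0,2,3,4,6,7}
Reachable = {0,2,3,4,6,7}
trace reaching 7: tau·a·tau·b

Answer: REACHABLE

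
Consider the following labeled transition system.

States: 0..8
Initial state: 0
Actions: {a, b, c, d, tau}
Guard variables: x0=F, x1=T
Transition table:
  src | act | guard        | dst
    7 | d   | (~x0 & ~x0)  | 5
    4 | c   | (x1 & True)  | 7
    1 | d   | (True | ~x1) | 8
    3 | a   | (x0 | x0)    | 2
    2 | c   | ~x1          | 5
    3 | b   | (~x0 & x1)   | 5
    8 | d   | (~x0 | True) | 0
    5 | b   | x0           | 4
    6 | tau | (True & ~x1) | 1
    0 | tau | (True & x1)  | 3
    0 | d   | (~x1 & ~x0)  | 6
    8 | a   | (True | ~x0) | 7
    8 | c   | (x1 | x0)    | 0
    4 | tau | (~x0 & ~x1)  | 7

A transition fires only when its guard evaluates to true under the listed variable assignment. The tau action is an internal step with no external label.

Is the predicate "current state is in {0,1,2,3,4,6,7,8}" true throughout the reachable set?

Answer: INVARIANT VIOLATED at state 5

Working:
Inv-set: {0,1,2,3,4,6,7,8}
R = {0,3,5}
  0: ✓
  3: ✓
  5: ✗ unsafe
counterexample path to 5: tau·b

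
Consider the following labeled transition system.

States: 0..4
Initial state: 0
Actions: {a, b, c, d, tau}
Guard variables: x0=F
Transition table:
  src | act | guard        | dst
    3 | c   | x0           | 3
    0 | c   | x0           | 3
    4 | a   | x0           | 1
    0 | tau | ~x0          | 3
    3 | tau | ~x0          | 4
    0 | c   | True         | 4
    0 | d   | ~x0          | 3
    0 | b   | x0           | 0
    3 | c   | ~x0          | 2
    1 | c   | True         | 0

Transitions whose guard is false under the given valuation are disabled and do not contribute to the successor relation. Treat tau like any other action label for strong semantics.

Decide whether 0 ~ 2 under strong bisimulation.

Refine partition for ~:
  π0 = {{0,1,2,3,4}}
  π1 = {{0},{1},{2,4},{3}}
stable after 2 split(s): 4 block(s)
[0]={0}  [2]={2,4}

Answer: NOT BISIMILAR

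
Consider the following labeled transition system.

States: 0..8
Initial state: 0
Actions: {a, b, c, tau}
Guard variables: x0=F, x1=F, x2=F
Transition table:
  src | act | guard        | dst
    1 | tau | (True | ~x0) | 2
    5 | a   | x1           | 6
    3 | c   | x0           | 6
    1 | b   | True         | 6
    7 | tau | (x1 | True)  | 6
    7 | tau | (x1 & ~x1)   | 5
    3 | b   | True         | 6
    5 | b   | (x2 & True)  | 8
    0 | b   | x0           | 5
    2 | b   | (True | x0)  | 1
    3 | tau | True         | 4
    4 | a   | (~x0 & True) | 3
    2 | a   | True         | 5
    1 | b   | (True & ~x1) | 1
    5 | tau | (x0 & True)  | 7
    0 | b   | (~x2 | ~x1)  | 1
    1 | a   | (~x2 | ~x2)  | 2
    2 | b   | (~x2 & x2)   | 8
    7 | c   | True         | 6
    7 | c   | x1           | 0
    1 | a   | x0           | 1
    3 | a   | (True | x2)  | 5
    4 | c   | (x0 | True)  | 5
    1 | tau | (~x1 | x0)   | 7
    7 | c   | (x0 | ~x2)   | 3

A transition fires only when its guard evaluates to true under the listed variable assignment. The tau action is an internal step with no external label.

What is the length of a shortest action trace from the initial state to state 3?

Answer: 3

Analysis:
Breadth-first toward 3:
  L0 = {0}
  L1 = {1}
  L2 = {2,6,7}
  L3 = {3,5}
depth(3)=3, e.g. b·tau·c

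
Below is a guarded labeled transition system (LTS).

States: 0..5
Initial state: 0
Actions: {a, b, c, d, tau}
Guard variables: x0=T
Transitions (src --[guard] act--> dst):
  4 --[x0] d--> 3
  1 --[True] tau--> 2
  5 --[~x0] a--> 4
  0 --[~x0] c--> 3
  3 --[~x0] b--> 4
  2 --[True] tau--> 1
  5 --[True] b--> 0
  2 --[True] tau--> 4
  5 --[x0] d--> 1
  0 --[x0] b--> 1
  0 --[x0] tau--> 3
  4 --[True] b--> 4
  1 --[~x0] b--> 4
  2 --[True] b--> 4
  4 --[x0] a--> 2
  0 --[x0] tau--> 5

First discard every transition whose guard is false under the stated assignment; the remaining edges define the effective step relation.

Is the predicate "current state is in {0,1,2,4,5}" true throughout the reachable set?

Safe = {0,1,2,4,5}
Reachable = {0,1,2,3,4,5}
  0: safe
  1: safe
  2: safe
  3: VIOLATES
  4: safe
  5: safe
reach 3 via tau — violates

Answer: INVARIANT VIOLATED at state 3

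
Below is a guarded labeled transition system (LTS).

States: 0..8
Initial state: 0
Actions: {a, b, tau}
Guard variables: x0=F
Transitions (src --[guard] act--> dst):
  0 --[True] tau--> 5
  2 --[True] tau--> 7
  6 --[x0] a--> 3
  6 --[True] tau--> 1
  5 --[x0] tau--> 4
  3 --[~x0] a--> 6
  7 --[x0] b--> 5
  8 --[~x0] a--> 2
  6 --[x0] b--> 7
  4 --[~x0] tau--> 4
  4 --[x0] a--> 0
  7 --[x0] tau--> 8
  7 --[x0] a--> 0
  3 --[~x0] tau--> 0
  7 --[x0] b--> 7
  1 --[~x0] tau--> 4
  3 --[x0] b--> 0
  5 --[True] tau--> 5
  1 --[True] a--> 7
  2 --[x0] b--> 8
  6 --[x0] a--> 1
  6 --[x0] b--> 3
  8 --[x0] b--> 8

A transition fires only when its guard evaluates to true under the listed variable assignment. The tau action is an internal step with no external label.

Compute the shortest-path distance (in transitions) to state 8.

Answer: UNREACHABLE

Analysis:
Breadth-first toward 8:
  Layer 0: {0}
  Layer 1: {5}
8 never appears.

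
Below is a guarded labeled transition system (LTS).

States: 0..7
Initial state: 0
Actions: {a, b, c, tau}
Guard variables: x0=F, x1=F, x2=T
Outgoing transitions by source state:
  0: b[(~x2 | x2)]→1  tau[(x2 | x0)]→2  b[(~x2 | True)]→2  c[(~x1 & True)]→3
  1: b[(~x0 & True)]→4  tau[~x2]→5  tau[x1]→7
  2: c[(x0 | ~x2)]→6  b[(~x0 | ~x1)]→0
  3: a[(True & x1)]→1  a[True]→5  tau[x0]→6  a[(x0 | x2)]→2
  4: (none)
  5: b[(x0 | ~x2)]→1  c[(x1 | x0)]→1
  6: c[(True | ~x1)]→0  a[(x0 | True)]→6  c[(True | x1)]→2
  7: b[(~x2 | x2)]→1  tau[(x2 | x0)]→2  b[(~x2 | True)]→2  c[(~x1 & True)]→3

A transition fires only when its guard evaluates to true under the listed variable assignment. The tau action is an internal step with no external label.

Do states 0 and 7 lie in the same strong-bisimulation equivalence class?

Compute ~ classes (split until stable):
  round 0: {{0,1,2,3,4,5,6,7}}
  round 1: {{0,7},{1,2},{3},{4,5},{6}}
  round 2: {{0,7},{1},{2},{3},{4,5},{6}}
stable after 3 split(s): 6 block(s)
[0]={0,7}  [7]={0,7}

Answer: BISIMILAR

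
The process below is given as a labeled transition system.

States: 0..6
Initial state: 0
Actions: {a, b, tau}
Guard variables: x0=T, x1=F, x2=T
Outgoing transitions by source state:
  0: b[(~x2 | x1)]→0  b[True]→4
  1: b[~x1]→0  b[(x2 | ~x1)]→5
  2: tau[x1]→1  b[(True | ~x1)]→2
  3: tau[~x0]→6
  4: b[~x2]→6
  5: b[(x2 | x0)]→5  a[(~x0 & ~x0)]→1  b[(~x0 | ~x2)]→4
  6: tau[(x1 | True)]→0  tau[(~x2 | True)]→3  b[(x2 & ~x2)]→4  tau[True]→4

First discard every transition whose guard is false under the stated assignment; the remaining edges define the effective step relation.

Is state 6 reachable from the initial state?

Guard filter leaves 8 enabled edge(s).
L0 = {0}
L1 = {4}  total {0,4}
R = {0,4}

Answer: UNREACHABLE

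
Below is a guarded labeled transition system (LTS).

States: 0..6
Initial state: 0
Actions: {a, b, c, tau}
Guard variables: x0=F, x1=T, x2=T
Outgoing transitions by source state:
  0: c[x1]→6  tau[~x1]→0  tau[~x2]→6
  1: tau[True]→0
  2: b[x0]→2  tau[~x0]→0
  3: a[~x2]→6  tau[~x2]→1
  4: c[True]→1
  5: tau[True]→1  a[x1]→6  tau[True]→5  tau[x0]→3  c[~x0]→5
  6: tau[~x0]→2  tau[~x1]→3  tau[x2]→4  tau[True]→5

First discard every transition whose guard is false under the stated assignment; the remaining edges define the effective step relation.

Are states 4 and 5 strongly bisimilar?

Answer: NOT BISIMILAR

Trace:
Bisimulation quotient by refinement:
  P[0] = {{0,1,2,3,4,5,6}}
  P[1] = {{0,4},{1,2,6},{3},{5}}
  P[2] = {{0,4},{1,2},{3},{5},{6}}
  P[3] = {{0},{1,2},{3},{4},{5},{6}}
6 equivalence class(es) (converged in 4)
[4]={4}  [5]={5}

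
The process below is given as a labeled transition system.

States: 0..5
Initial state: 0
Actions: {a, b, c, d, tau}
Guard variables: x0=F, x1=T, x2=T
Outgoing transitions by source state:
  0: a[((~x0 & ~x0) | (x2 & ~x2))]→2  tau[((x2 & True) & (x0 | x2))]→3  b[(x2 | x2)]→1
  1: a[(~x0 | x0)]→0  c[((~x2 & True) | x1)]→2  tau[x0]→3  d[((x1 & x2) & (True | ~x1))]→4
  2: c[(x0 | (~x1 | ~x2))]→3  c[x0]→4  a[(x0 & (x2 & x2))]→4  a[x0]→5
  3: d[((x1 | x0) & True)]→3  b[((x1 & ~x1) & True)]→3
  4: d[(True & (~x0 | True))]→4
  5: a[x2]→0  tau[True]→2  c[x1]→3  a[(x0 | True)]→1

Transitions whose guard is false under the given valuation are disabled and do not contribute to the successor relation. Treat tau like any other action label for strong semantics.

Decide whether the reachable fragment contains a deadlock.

Answer: DEADLOCK at state 2

Working:
Reachable = {0,1,2,3,4}
  0: a→2  b→1  tau→3  [deg 3]
  1: a→0  c→2  d→4  [deg 3]
  2: ∅  [deadlock]
  3: d→3  [deg 1]
  4: d→4  [deg 1]
trace reaching 2: a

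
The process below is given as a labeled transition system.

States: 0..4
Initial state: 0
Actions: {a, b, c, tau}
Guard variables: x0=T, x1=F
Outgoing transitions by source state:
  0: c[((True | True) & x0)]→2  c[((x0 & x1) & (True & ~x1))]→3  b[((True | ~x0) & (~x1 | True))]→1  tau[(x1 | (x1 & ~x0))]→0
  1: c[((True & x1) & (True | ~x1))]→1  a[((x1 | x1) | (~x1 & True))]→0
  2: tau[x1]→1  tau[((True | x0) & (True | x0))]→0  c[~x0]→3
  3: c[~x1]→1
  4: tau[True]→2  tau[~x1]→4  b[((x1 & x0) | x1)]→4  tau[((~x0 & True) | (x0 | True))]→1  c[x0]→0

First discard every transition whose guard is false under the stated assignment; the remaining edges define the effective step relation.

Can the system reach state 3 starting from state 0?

Answer: UNREACHABLE

Trace:
Guard filter leaves 9 enabled edge(s).
L0 = {0}
L1 = {1,2}  total {0,1,2}
R = {0,1,2}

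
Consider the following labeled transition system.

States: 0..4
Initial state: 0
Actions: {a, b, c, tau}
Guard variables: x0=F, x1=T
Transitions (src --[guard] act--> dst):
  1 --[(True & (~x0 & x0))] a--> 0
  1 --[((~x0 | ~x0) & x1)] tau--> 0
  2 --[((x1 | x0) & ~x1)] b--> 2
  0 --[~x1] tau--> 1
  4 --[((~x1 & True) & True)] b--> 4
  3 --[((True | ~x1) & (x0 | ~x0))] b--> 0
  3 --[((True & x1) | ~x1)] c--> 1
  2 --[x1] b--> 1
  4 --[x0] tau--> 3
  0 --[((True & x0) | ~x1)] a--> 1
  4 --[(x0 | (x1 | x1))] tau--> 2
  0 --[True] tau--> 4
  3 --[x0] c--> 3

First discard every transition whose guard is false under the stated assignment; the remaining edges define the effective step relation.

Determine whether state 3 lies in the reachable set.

Answer: UNREACHABLE

Analysis:
Guard filter leaves 6 enabled edge(s).
L0 = {0}
L1 = {4}  now seen {0,4}
L2 = {2}  now seen {0,2,4}
L3 = {1}  now seen {0,1,2,4}
Reach set: {0,1,2,4}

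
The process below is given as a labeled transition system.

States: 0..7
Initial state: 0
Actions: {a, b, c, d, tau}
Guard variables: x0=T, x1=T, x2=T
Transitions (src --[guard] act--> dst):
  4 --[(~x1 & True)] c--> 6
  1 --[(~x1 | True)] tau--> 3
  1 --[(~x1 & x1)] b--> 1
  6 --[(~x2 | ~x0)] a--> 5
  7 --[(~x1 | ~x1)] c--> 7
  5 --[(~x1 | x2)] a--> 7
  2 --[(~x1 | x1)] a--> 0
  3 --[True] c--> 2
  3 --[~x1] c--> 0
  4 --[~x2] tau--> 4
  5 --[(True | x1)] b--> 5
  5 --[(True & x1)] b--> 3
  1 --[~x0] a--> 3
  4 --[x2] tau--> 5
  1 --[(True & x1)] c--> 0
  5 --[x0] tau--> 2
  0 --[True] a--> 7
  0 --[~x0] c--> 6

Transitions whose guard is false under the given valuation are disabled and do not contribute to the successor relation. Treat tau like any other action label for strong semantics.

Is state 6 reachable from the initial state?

After dropping false guards: 10 live edges.
L0 = {0}
L1 = {7}  now seen {0,7}
Reach set: {0,7}

Answer: UNREACHABLE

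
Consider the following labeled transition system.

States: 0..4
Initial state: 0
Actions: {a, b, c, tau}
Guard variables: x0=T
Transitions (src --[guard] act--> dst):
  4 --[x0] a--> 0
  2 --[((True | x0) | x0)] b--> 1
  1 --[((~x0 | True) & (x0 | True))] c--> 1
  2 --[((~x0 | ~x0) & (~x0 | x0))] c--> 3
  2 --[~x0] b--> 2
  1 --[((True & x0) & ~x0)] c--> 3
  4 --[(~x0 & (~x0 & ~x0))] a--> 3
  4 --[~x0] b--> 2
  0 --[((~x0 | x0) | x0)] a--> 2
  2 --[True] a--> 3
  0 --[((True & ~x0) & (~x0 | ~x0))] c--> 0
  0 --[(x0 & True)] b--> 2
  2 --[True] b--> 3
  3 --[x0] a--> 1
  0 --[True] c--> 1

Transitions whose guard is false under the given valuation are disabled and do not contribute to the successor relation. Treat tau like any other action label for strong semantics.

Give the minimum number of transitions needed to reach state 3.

Answer: 2

Trace:
Breadth-first toward 3:
  depth 0: {0}
  depth 1: {1,2}
  depth 2: {3}
depth(3)=2, e.g. a·a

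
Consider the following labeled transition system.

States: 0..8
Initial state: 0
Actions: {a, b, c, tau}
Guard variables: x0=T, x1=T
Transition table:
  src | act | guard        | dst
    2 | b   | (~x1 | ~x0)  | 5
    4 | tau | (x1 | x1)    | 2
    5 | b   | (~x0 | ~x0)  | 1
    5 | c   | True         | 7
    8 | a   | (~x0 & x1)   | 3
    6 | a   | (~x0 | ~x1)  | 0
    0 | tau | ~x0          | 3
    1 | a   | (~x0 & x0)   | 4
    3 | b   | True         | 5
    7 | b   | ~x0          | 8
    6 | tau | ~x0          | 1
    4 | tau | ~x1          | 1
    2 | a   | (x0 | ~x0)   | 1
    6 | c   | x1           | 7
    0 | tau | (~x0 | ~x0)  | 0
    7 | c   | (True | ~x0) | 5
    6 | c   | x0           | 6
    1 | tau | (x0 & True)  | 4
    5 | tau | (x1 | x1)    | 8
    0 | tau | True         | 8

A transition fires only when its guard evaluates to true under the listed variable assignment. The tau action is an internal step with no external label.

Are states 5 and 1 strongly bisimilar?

Refine partition for ~:
  round 0: {{0,1,2,3,4,5,6,7,8}}
  round 1: {{0,1,4},{2},{3},{5},{6,7},{8}}
  round 2: {{0},{1},{2},{3},{4},{5},{6},{7},{8}}
Fixed point at round 3; 9 class(es).
class of 5: {5}; class of 1: {1}

Answer: NOT BISIMILAR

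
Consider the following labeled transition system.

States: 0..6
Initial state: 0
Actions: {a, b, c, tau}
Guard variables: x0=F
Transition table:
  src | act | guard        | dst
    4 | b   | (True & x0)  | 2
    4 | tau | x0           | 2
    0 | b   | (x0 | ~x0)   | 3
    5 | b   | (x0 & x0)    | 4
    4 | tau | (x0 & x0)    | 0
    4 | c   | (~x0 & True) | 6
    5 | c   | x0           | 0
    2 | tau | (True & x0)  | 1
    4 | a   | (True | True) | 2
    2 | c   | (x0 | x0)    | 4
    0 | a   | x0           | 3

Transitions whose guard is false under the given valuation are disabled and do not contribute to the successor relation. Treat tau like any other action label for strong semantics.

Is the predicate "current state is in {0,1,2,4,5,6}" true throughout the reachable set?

Allowed set {0,1,2,4,5,6}
Reachable = {0,3}
  0: safe
  3: VIOLATES
counterexample path to 3: b

Answer: INVARIANT VIOLATED at state 3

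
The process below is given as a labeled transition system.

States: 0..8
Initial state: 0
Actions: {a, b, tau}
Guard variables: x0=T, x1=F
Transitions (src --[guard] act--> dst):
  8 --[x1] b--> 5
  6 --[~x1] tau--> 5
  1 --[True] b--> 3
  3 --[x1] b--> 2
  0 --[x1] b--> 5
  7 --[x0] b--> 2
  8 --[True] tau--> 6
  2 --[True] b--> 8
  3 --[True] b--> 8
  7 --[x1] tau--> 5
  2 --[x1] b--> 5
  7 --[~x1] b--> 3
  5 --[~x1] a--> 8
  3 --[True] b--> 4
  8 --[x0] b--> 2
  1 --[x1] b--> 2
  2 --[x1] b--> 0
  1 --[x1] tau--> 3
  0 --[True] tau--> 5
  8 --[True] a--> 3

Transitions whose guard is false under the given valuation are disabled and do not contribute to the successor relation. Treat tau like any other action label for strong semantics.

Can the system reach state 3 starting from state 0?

12 transition(s) survive guard evaluation.
L0 = {0}
L1 = {5}  now seen {0,5}
L2 = {8}  now seen {0,5,8}
L3 = {2,3,6}  now seen {0,2,3,5,6,8}
L4 = {4}  now seen {0,2,3,4,5,6,8}
Reachable = {0,2,3,4,5,6,8}
Path to 3: tau·a·a

Answer: REACHABLE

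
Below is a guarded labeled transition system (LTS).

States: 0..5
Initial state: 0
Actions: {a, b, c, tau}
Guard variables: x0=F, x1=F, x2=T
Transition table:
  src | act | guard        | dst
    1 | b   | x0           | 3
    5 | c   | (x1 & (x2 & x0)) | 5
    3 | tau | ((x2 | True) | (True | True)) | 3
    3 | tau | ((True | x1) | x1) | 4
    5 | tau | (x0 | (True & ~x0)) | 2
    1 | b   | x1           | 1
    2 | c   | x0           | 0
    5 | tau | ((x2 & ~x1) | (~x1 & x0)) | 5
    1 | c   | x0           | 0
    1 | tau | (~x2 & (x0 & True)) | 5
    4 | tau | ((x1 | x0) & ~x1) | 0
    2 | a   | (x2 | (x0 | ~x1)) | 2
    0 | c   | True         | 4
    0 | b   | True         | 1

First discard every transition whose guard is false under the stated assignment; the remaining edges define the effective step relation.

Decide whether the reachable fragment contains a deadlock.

R = {0,1,4}
  0: b→1  c→4  [deg 2]
  1: ∅  [no exit]
  4: ∅  [no exit]
trace reaching 1: b

Answer: DEADLOCK at state 1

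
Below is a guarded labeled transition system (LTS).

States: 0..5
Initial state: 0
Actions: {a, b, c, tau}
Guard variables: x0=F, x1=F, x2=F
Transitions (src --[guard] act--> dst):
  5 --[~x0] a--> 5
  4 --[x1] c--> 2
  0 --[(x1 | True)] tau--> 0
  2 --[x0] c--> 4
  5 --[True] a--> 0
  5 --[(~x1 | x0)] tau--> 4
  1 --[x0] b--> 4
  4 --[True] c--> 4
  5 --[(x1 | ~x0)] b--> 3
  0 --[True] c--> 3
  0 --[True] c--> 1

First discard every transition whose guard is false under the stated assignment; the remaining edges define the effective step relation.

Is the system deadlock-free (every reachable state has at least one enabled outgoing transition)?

R = {0,1,3}
  0: c→1  c→3  tau→0  [deg 3]
  1: ∅  [deadlock]
  3: ∅  [deadlock]
Path to 1: c

Answer: DEADLOCK at state 1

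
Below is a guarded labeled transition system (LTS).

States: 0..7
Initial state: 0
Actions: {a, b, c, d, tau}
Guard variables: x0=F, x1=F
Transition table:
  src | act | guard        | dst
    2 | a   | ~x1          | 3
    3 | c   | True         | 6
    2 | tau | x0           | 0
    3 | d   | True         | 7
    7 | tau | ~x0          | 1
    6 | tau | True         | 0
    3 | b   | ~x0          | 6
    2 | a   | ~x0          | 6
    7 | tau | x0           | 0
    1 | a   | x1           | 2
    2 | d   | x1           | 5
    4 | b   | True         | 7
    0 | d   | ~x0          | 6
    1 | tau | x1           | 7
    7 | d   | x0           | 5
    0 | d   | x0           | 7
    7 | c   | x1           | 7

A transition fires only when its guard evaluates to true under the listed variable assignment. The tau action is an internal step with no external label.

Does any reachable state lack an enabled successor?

Answer: DEADLOCK-FREE

Working:
R = {0,6}
  0: d→6  [1 exit(s)]
  6: tau→0  [1 exit(s)]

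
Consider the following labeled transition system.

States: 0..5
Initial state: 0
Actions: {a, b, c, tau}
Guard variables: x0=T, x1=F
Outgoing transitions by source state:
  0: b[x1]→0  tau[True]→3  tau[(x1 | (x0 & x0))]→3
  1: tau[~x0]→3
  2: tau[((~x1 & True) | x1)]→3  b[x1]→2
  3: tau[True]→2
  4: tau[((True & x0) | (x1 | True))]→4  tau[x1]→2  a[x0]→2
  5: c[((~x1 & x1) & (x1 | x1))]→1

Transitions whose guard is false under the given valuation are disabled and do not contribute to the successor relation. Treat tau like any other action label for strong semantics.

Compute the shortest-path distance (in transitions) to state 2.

Breadth-first toward 2:
  L0 = {0}
  L1 = {3}
  L2 = {2}
2 enters at depth 2; path tau·tau

Answer: 2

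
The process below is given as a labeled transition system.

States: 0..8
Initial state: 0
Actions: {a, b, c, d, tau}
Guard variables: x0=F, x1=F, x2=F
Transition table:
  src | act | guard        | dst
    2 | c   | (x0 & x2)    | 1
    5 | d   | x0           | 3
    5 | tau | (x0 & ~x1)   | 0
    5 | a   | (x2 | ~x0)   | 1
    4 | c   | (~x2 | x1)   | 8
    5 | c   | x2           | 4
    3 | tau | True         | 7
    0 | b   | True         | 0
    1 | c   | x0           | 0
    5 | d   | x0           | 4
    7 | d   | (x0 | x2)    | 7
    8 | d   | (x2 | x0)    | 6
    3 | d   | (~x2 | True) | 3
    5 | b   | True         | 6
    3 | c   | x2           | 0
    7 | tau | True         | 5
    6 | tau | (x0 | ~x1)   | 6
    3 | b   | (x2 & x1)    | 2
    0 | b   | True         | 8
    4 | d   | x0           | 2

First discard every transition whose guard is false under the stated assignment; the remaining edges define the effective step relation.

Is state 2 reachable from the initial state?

Guard filter leaves 9 enabled edge(s).
depth 0: {0}
depth 1: {8}  total {0,8}
R = {0,8}

Answer: UNREACHABLE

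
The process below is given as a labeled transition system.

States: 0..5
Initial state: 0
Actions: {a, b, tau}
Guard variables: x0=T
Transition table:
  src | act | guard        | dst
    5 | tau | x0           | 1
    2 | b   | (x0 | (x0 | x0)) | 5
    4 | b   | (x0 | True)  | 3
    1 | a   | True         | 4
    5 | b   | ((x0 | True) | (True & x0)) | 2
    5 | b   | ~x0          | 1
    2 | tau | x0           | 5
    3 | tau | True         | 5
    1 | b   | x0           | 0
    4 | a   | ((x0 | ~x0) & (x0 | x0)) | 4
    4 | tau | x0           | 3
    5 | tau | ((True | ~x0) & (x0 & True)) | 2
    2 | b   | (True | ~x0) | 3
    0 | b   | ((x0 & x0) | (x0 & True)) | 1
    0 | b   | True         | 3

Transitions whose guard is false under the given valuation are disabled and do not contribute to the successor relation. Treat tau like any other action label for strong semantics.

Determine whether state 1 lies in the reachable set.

Answer: REACHABLE

Analysis:
Guard filter leaves 14 enabled edge(s).
Layer 0: {0}
Layer 1: {1,3}  now seen {0,1,3}
Layer 2: {4,5}  now seen {0,1,3,4,5}
Layer 3: {2}  now seen {0,1,2,3,4,5}
Reach set: {0,1,2,3,4,5}
trace reaching 1: b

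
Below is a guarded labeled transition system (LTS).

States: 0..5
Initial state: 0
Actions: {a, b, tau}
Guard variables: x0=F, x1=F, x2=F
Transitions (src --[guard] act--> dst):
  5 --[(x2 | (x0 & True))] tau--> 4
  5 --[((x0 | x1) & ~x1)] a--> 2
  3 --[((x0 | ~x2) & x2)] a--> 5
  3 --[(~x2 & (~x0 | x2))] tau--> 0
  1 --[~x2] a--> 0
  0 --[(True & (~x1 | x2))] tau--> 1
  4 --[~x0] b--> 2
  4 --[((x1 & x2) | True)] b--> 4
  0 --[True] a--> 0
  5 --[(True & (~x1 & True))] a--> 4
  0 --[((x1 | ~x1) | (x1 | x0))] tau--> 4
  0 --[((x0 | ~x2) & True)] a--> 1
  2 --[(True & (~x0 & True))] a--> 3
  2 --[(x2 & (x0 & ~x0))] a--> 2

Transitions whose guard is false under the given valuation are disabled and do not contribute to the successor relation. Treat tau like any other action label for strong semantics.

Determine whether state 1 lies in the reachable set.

Answer: REACHABLE

Trace:
Guard filter leaves 10 enabled edge(s).
Layer 0: {0}
Layer 1: {1,4}  total {0,1,4}
Layer 2: {2}  total {0,1,2,4}
Layer 3: {3}  total {0,1,2,3,4}
Reach set: {0,1,2,3,4}
trace reaching 1: tau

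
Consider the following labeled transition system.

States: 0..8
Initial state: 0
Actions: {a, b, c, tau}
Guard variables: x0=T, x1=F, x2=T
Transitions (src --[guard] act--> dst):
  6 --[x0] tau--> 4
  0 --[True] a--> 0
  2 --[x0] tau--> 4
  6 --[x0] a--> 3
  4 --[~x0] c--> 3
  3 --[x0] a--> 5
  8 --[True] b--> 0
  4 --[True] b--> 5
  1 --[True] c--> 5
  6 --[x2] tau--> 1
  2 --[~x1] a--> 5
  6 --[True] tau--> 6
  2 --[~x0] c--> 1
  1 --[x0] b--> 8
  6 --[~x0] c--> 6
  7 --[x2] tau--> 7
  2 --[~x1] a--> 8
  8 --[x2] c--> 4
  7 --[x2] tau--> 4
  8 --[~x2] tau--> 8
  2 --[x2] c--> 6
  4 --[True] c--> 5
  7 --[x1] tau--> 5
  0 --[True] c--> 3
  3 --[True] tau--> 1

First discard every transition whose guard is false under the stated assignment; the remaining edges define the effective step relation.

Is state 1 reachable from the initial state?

Answer: REACHABLE

Trace:
After dropping false guards: 20 live edges.
depth 0: {0}
depth 1: {3}  total {0,3}
depth 2: {1,5}  total {0,1,3,5}
depth 3: {8}  total {0,1,3,5,8}
depth 4: {4}  total {0,1,3,4,5,8}
Reach set: {0,1,3,4,5,8}
trace reaching 1: c·tau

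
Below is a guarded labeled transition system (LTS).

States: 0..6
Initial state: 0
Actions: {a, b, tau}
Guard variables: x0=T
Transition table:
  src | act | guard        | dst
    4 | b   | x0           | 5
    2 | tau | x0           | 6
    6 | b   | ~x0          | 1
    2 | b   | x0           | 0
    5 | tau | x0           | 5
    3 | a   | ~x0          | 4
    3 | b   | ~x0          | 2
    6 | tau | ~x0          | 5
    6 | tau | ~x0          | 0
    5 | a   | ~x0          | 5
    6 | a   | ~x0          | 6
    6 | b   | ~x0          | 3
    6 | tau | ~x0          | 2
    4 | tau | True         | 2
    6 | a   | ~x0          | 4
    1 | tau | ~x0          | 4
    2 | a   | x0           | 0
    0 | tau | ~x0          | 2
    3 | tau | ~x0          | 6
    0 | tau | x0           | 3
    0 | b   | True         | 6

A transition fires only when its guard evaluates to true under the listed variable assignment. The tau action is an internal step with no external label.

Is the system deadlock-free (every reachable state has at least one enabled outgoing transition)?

Reach set: {0,3,6}
  0: b→6  tau→3  [deg 2]
  3: ∅  [no exit]
  6: ∅  [no exit]
trace reaching 3: tau

Answer: DEADLOCK at state 3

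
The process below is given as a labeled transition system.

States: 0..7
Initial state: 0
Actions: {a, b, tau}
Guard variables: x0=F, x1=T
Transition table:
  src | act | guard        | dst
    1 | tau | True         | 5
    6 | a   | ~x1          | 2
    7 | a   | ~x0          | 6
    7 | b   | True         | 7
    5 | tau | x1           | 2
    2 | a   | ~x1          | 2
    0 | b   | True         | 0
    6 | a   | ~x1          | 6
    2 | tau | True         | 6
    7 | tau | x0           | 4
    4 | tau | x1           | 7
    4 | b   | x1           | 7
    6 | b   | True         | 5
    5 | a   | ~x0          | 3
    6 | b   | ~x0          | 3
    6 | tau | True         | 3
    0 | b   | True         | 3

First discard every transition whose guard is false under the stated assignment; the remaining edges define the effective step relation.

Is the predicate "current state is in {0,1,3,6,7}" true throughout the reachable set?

Answer: INVARIANT HOLDS

Analysis:
Safe = {0,1,3,6,7}
Reach set: {0,3}
  0: ✓
  3: ✓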